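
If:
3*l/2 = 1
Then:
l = 2/3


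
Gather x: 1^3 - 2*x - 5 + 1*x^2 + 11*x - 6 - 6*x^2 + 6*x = -5*x^2 + 15*x - 10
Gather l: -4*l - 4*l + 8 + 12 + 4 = 24 - 8*l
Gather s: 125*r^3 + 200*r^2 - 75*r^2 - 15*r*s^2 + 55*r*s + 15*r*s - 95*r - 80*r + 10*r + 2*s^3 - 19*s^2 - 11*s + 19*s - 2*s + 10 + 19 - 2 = 125*r^3 + 125*r^2 - 165*r + 2*s^3 + s^2*(-15*r - 19) + s*(70*r + 6) + 27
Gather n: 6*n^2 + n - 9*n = 6*n^2 - 8*n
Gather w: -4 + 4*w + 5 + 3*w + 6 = 7*w + 7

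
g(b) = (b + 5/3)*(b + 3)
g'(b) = 2*b + 14/3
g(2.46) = 22.53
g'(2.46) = 9.59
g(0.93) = 10.20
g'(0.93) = 6.53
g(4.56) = 47.07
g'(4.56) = 13.79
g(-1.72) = -0.07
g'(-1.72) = 1.23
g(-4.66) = 4.97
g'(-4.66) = -4.65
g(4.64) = 48.18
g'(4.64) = 13.95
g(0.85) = 9.69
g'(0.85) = 6.37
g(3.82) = 37.42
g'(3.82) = 12.31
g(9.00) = 128.00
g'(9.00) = 22.67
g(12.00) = 205.00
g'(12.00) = 28.67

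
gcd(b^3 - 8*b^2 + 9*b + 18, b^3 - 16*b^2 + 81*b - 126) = b^2 - 9*b + 18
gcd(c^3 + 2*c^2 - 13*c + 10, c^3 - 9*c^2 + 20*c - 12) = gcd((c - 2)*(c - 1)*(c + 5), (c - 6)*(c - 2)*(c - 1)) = c^2 - 3*c + 2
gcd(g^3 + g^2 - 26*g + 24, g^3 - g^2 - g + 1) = g - 1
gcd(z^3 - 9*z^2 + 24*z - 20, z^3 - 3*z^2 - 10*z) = z - 5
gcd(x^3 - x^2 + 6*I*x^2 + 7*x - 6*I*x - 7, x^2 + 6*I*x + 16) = 1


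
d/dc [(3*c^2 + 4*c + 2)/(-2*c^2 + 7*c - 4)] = (29*c^2 - 16*c - 30)/(4*c^4 - 28*c^3 + 65*c^2 - 56*c + 16)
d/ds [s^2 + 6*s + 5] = 2*s + 6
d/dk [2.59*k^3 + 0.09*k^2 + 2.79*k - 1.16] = 7.77*k^2 + 0.18*k + 2.79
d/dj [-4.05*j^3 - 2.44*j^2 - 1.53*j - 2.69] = -12.15*j^2 - 4.88*j - 1.53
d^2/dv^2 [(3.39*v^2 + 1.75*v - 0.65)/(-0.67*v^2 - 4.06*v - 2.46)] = (16.871806*v^3 + 35.275098*v^2 + 27.91488*v + 13.212772)/(0.300763*v^6 + 5.467602*v^5 + 36.444918*v^4 + 107.073568*v^3 + 133.812684*v^2 + 73.708488*v + 14.886936)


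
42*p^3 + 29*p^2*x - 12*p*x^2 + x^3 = (-7*p + x)*(-6*p + x)*(p + x)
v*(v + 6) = v^2 + 6*v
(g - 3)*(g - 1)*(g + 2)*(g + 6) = g^4 + 4*g^3 - 17*g^2 - 24*g + 36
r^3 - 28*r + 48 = (r - 4)*(r - 2)*(r + 6)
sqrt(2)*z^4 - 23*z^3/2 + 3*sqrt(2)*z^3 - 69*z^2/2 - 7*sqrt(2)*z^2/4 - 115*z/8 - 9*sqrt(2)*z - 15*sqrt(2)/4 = (z + 1/2)*(z + 5/2)*(z - 6*sqrt(2))*(sqrt(2)*z + 1/2)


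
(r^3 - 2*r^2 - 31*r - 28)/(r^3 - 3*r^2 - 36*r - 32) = (r - 7)/(r - 8)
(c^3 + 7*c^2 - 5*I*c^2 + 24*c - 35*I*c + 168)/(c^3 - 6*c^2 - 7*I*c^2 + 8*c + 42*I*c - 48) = (c^2 + c*(7 + 3*I) + 21*I)/(c^2 + c*(-6 + I) - 6*I)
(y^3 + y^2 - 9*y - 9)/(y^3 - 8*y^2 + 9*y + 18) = (y + 3)/(y - 6)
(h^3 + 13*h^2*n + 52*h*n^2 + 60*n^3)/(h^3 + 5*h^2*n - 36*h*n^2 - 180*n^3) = (h + 2*n)/(h - 6*n)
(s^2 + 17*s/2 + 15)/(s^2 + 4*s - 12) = (s + 5/2)/(s - 2)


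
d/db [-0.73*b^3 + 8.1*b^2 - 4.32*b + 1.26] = -2.19*b^2 + 16.2*b - 4.32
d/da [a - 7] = 1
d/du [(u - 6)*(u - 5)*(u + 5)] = 3*u^2 - 12*u - 25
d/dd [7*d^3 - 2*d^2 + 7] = d*(21*d - 4)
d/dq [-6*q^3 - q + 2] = -18*q^2 - 1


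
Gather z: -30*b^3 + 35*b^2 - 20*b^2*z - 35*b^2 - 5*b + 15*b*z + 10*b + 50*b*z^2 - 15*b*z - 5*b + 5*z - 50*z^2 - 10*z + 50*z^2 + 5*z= -30*b^3 - 20*b^2*z + 50*b*z^2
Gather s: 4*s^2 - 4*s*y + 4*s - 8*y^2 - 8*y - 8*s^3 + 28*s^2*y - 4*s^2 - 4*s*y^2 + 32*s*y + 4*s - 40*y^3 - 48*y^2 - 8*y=-8*s^3 + 28*s^2*y + s*(-4*y^2 + 28*y + 8) - 40*y^3 - 56*y^2 - 16*y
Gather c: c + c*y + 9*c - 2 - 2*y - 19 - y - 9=c*(y + 10) - 3*y - 30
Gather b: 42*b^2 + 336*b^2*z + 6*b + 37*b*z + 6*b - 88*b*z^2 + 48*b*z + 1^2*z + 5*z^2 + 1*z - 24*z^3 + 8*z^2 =b^2*(336*z + 42) + b*(-88*z^2 + 85*z + 12) - 24*z^3 + 13*z^2 + 2*z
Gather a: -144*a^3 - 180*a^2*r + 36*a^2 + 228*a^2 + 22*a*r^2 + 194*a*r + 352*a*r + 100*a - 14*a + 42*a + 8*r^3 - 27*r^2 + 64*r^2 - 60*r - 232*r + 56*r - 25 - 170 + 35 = -144*a^3 + a^2*(264 - 180*r) + a*(22*r^2 + 546*r + 128) + 8*r^3 + 37*r^2 - 236*r - 160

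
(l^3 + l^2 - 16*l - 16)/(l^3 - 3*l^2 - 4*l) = (l + 4)/l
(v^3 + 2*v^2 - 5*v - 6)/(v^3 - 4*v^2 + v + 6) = (v + 3)/(v - 3)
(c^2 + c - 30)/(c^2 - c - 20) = (c + 6)/(c + 4)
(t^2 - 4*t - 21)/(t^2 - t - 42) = (t + 3)/(t + 6)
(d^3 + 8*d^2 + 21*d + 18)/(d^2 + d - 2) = (d^2 + 6*d + 9)/(d - 1)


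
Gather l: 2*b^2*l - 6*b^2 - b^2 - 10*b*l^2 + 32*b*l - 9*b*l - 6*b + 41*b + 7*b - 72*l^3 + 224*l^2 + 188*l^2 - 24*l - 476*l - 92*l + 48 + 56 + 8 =-7*b^2 + 42*b - 72*l^3 + l^2*(412 - 10*b) + l*(2*b^2 + 23*b - 592) + 112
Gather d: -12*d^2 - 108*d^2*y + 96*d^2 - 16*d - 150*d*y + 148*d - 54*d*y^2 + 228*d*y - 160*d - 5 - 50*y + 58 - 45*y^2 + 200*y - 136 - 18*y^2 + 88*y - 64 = d^2*(84 - 108*y) + d*(-54*y^2 + 78*y - 28) - 63*y^2 + 238*y - 147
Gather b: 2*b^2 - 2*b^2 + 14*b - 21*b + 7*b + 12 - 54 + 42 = 0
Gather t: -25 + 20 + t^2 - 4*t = t^2 - 4*t - 5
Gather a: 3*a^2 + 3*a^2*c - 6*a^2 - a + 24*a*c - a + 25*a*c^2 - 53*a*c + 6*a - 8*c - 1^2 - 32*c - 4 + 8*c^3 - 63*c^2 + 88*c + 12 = a^2*(3*c - 3) + a*(25*c^2 - 29*c + 4) + 8*c^3 - 63*c^2 + 48*c + 7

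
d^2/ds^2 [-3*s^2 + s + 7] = -6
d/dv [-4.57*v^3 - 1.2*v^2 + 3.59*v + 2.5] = -13.71*v^2 - 2.4*v + 3.59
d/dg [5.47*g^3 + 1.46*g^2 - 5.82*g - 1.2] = 16.41*g^2 + 2.92*g - 5.82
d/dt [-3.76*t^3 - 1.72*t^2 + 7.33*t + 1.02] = -11.28*t^2 - 3.44*t + 7.33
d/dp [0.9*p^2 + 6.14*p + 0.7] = 1.8*p + 6.14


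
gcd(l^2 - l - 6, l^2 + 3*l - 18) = l - 3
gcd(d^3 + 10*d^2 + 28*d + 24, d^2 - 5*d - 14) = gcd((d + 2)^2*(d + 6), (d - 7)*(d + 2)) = d + 2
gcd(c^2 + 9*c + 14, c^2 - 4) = c + 2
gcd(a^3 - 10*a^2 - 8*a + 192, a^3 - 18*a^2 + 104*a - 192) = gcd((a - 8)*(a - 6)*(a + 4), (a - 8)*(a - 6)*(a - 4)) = a^2 - 14*a + 48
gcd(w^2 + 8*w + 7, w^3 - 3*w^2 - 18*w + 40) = 1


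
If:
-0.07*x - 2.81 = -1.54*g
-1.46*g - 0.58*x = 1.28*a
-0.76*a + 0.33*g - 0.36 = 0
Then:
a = 0.23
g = 1.62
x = -4.57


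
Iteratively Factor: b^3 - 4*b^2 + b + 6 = (b - 3)*(b^2 - b - 2) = (b - 3)*(b + 1)*(b - 2)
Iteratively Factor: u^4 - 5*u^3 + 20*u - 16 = (u - 2)*(u^3 - 3*u^2 - 6*u + 8) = (u - 4)*(u - 2)*(u^2 + u - 2) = (u - 4)*(u - 2)*(u - 1)*(u + 2)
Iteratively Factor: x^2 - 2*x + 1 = (x - 1)*(x - 1)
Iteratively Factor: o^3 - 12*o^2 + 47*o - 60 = (o - 5)*(o^2 - 7*o + 12) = (o - 5)*(o - 3)*(o - 4)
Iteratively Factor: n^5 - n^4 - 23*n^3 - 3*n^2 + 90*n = (n + 3)*(n^4 - 4*n^3 - 11*n^2 + 30*n) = n*(n + 3)*(n^3 - 4*n^2 - 11*n + 30) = n*(n - 2)*(n + 3)*(n^2 - 2*n - 15) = n*(n - 2)*(n + 3)^2*(n - 5)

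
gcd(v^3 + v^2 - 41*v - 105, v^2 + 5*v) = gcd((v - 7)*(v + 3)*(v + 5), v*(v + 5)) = v + 5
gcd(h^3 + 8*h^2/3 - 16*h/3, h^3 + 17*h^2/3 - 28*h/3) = h^2 - 4*h/3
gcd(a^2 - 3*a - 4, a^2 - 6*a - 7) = a + 1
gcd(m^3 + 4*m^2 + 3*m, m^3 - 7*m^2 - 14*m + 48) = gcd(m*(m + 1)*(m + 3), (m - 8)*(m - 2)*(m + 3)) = m + 3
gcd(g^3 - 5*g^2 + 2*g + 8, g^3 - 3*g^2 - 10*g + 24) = g^2 - 6*g + 8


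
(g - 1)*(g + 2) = g^2 + g - 2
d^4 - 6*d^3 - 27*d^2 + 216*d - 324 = (d - 6)*(d - 3)^2*(d + 6)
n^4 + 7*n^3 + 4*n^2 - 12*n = n*(n - 1)*(n + 2)*(n + 6)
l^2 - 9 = (l - 3)*(l + 3)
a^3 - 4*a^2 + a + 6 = (a - 3)*(a - 2)*(a + 1)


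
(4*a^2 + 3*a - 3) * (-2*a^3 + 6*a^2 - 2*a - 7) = -8*a^5 + 18*a^4 + 16*a^3 - 52*a^2 - 15*a + 21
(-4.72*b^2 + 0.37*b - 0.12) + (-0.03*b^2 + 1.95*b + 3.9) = -4.75*b^2 + 2.32*b + 3.78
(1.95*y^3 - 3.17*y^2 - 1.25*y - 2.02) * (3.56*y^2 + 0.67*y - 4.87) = 6.942*y^5 - 9.9787*y^4 - 16.0704*y^3 + 7.4092*y^2 + 4.7341*y + 9.8374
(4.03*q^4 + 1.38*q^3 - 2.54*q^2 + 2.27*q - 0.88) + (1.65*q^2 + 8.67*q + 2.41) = 4.03*q^4 + 1.38*q^3 - 0.89*q^2 + 10.94*q + 1.53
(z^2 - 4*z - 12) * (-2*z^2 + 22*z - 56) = -2*z^4 + 30*z^3 - 120*z^2 - 40*z + 672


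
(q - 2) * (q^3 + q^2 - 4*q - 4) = q^4 - q^3 - 6*q^2 + 4*q + 8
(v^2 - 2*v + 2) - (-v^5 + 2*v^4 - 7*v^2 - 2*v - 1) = v^5 - 2*v^4 + 8*v^2 + 3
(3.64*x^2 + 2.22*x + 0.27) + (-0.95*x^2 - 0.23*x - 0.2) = 2.69*x^2 + 1.99*x + 0.07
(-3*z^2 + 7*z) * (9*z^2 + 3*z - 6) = -27*z^4 + 54*z^3 + 39*z^2 - 42*z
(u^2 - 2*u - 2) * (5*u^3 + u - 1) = 5*u^5 - 10*u^4 - 9*u^3 - 3*u^2 + 2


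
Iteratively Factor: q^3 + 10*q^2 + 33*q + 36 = (q + 3)*(q^2 + 7*q + 12) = (q + 3)^2*(q + 4)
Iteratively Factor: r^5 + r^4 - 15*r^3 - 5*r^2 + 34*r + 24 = (r + 1)*(r^4 - 15*r^2 + 10*r + 24) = (r - 2)*(r + 1)*(r^3 + 2*r^2 - 11*r - 12) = (r - 3)*(r - 2)*(r + 1)*(r^2 + 5*r + 4) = (r - 3)*(r - 2)*(r + 1)^2*(r + 4)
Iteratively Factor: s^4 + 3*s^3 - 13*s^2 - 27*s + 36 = (s - 1)*(s^3 + 4*s^2 - 9*s - 36) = (s - 3)*(s - 1)*(s^2 + 7*s + 12) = (s - 3)*(s - 1)*(s + 3)*(s + 4)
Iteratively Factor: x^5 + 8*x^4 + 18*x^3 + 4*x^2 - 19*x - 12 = (x + 4)*(x^4 + 4*x^3 + 2*x^2 - 4*x - 3) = (x + 1)*(x + 4)*(x^3 + 3*x^2 - x - 3) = (x + 1)*(x + 3)*(x + 4)*(x^2 - 1) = (x - 1)*(x + 1)*(x + 3)*(x + 4)*(x + 1)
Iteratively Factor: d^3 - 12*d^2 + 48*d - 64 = (d - 4)*(d^2 - 8*d + 16) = (d - 4)^2*(d - 4)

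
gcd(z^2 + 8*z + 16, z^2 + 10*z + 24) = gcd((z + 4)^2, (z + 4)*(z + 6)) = z + 4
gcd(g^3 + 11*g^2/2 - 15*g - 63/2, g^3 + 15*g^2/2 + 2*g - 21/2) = g^2 + 17*g/2 + 21/2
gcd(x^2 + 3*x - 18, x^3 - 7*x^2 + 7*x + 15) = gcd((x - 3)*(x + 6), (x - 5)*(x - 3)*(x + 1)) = x - 3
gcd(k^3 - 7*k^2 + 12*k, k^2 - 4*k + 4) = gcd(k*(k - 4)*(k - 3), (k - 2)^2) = 1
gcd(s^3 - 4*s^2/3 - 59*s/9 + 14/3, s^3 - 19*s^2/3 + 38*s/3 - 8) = s - 3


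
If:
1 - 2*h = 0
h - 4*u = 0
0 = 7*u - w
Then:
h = 1/2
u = 1/8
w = 7/8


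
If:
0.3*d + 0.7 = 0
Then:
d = -2.33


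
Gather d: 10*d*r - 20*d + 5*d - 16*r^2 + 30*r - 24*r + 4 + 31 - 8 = d*(10*r - 15) - 16*r^2 + 6*r + 27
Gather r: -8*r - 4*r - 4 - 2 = -12*r - 6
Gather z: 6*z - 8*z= -2*z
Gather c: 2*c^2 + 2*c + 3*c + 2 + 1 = 2*c^2 + 5*c + 3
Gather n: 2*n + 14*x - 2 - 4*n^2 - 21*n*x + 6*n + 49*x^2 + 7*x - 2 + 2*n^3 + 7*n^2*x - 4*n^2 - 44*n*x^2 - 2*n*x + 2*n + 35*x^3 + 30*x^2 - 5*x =2*n^3 + n^2*(7*x - 8) + n*(-44*x^2 - 23*x + 10) + 35*x^3 + 79*x^2 + 16*x - 4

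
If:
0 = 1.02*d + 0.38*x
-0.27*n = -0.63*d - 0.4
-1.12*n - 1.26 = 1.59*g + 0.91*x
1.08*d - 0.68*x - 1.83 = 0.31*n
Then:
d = 1.05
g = -1.95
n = 3.93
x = -2.82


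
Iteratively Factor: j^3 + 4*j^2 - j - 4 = (j + 1)*(j^2 + 3*j - 4) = (j + 1)*(j + 4)*(j - 1)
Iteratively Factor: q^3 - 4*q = (q)*(q^2 - 4) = q*(q + 2)*(q - 2)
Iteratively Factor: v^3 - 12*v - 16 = (v + 2)*(v^2 - 2*v - 8) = (v + 2)^2*(v - 4)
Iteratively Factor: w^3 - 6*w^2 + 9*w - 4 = (w - 1)*(w^2 - 5*w + 4) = (w - 1)^2*(w - 4)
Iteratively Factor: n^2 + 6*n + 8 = (n + 4)*(n + 2)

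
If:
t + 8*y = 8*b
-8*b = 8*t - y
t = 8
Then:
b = -65/7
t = 8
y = -72/7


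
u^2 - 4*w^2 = (u - 2*w)*(u + 2*w)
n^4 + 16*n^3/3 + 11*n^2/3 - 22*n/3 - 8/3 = (n - 1)*(n + 1/3)*(n + 2)*(n + 4)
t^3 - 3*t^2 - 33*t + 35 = (t - 7)*(t - 1)*(t + 5)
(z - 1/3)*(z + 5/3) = z^2 + 4*z/3 - 5/9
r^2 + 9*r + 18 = (r + 3)*(r + 6)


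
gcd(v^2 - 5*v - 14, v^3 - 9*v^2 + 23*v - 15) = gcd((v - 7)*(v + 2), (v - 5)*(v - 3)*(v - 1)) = 1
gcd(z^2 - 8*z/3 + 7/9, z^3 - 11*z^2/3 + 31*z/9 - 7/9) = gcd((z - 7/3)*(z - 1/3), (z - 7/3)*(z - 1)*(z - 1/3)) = z^2 - 8*z/3 + 7/9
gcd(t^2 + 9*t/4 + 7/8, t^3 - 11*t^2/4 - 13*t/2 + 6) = 1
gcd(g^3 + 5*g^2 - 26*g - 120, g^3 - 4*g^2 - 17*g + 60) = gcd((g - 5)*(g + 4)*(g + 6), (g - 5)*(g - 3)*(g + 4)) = g^2 - g - 20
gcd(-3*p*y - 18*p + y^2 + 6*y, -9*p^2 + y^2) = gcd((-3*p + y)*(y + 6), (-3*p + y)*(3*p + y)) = -3*p + y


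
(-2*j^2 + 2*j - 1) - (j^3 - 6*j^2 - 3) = -j^3 + 4*j^2 + 2*j + 2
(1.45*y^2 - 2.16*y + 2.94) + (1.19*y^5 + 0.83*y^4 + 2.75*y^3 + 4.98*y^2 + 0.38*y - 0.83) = 1.19*y^5 + 0.83*y^4 + 2.75*y^3 + 6.43*y^2 - 1.78*y + 2.11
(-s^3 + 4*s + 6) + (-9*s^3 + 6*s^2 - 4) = -10*s^3 + 6*s^2 + 4*s + 2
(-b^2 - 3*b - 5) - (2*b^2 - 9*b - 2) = -3*b^2 + 6*b - 3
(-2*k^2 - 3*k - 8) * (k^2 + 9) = -2*k^4 - 3*k^3 - 26*k^2 - 27*k - 72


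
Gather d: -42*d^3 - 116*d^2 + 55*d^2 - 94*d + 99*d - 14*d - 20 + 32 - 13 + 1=-42*d^3 - 61*d^2 - 9*d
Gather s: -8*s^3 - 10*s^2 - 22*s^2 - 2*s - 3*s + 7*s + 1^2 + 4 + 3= -8*s^3 - 32*s^2 + 2*s + 8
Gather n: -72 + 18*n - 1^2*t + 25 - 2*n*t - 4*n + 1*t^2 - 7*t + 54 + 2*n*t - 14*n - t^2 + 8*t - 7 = 0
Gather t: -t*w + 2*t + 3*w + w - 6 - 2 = t*(2 - w) + 4*w - 8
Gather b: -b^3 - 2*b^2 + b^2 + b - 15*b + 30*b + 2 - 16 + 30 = -b^3 - b^2 + 16*b + 16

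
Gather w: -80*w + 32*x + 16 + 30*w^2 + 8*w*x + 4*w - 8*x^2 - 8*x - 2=30*w^2 + w*(8*x - 76) - 8*x^2 + 24*x + 14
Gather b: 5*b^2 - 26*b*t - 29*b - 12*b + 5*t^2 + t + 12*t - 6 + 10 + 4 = 5*b^2 + b*(-26*t - 41) + 5*t^2 + 13*t + 8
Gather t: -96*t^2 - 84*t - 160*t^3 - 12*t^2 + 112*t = -160*t^3 - 108*t^2 + 28*t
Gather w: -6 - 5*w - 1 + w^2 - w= w^2 - 6*w - 7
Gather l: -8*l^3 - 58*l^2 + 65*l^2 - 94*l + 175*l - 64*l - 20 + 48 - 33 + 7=-8*l^3 + 7*l^2 + 17*l + 2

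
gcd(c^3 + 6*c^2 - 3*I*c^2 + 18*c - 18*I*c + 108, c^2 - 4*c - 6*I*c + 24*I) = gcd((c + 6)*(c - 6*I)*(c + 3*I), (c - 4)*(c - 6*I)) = c - 6*I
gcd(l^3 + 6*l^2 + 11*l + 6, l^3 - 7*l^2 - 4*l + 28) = l + 2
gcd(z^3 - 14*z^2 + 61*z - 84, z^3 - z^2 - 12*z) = z - 4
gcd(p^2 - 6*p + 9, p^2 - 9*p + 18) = p - 3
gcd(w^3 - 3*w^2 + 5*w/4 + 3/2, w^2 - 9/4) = w - 3/2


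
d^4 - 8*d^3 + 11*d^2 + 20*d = d*(d - 5)*(d - 4)*(d + 1)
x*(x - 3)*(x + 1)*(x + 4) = x^4 + 2*x^3 - 11*x^2 - 12*x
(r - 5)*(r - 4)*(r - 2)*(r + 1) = r^4 - 10*r^3 + 27*r^2 - 2*r - 40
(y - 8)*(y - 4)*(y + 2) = y^3 - 10*y^2 + 8*y + 64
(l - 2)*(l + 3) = l^2 + l - 6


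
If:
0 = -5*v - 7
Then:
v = -7/5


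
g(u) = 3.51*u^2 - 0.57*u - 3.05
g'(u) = 7.02*u - 0.57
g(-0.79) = -0.41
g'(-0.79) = -6.12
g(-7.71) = 209.99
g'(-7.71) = -54.69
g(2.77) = 22.30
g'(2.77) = 18.88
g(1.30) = 2.14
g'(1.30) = 8.56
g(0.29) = -2.92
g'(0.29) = 1.47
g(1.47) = 3.70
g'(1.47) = 9.75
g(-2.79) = 25.86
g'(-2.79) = -20.16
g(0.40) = -2.72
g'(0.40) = 2.24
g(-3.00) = 30.25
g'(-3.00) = -21.63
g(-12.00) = 509.23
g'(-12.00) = -84.81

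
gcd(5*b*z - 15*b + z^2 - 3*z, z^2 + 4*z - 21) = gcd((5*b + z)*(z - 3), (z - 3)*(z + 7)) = z - 3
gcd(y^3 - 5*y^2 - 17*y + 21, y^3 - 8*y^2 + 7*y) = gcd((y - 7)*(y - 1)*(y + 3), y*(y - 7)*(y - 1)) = y^2 - 8*y + 7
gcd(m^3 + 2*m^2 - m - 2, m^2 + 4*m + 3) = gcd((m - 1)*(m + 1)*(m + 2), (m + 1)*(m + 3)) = m + 1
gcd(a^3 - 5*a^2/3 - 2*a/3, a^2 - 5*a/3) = a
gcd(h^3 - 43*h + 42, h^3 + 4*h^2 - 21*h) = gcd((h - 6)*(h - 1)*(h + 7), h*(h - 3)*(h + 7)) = h + 7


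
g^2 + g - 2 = (g - 1)*(g + 2)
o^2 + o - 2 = (o - 1)*(o + 2)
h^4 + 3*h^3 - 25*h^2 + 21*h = h*(h - 3)*(h - 1)*(h + 7)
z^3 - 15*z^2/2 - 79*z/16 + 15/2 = (z - 8)*(z - 3/4)*(z + 5/4)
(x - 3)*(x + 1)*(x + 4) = x^3 + 2*x^2 - 11*x - 12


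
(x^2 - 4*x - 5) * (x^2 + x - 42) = x^4 - 3*x^3 - 51*x^2 + 163*x + 210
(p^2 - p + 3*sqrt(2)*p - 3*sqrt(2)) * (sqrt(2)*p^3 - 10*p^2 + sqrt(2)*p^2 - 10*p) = sqrt(2)*p^5 - 4*p^4 - 31*sqrt(2)*p^3 + 4*p^2 + 30*sqrt(2)*p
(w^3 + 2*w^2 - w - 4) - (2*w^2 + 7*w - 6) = w^3 - 8*w + 2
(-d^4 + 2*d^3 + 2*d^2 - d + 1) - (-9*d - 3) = -d^4 + 2*d^3 + 2*d^2 + 8*d + 4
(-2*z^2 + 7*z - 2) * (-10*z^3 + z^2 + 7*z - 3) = 20*z^5 - 72*z^4 + 13*z^3 + 53*z^2 - 35*z + 6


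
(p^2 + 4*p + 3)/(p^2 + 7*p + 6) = (p + 3)/(p + 6)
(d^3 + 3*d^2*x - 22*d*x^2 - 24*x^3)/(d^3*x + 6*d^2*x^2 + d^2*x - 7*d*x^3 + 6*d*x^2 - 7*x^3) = (d^3 + 3*d^2*x - 22*d*x^2 - 24*x^3)/(x*(d^3 + 6*d^2*x + d^2 - 7*d*x^2 + 6*d*x - 7*x^2))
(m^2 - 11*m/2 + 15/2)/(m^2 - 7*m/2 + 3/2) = (2*m - 5)/(2*m - 1)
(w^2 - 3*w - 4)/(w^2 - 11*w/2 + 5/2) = 2*(w^2 - 3*w - 4)/(2*w^2 - 11*w + 5)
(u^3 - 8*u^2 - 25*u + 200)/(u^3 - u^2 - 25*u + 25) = (u - 8)/(u - 1)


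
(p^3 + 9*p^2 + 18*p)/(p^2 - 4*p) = (p^2 + 9*p + 18)/(p - 4)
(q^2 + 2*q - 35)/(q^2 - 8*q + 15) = (q + 7)/(q - 3)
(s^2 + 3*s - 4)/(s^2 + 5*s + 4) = (s - 1)/(s + 1)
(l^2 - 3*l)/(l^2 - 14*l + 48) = l*(l - 3)/(l^2 - 14*l + 48)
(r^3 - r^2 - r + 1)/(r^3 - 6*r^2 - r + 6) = (r - 1)/(r - 6)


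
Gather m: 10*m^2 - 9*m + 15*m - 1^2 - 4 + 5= 10*m^2 + 6*m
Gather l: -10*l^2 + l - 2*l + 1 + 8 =-10*l^2 - l + 9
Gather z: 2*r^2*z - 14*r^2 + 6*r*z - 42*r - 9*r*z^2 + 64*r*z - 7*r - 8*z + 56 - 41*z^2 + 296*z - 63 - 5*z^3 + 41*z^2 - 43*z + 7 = -14*r^2 - 9*r*z^2 - 49*r - 5*z^3 + z*(2*r^2 + 70*r + 245)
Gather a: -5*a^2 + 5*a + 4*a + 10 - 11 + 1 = -5*a^2 + 9*a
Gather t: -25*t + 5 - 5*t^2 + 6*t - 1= -5*t^2 - 19*t + 4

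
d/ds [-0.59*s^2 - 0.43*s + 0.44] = -1.18*s - 0.43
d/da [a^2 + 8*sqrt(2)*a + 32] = 2*a + 8*sqrt(2)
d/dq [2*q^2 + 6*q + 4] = 4*q + 6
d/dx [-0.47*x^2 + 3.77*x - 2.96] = 3.77 - 0.94*x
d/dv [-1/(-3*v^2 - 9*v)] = (-2*v - 3)/(3*v^2*(v + 3)^2)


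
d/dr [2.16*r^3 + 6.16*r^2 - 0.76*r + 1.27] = 6.48*r^2 + 12.32*r - 0.76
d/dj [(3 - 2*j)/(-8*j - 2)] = 7/(4*j + 1)^2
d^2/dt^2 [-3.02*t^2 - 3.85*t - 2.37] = -6.04000000000000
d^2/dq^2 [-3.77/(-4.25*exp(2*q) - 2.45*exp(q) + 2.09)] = (3.77*(8.5*exp(q) + 2.45)*(17.0*exp(q) + 4.9)*exp(q) - (64.09*exp(q) + 9.2365)*(4.25*exp(2*q) + 2.45*exp(q) - 2.09))*exp(q)/(4.25*exp(2*q) + 2.45*exp(q) - 2.09)^3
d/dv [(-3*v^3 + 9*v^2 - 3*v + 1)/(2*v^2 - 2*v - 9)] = (-6*v^4 + 12*v^3 + 69*v^2 - 166*v + 29)/(4*v^4 - 8*v^3 - 32*v^2 + 36*v + 81)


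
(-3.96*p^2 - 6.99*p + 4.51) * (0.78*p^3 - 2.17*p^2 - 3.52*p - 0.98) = -3.0888*p^5 + 3.141*p^4 + 32.6253*p^3 + 18.6989*p^2 - 9.025*p - 4.4198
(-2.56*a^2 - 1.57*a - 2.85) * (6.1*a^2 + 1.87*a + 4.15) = -15.616*a^4 - 14.3642*a^3 - 30.9449*a^2 - 11.845*a - 11.8275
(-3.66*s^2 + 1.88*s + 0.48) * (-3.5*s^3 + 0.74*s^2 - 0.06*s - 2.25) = 12.81*s^5 - 9.2884*s^4 - 0.0692*s^3 + 8.4774*s^2 - 4.2588*s - 1.08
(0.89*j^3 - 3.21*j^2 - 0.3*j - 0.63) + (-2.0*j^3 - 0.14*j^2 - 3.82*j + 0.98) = -1.11*j^3 - 3.35*j^2 - 4.12*j + 0.35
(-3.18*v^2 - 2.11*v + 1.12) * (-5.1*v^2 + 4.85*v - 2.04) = 16.218*v^4 - 4.662*v^3 - 9.4583*v^2 + 9.7364*v - 2.2848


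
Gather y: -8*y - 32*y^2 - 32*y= -32*y^2 - 40*y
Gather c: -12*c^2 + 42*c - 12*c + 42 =-12*c^2 + 30*c + 42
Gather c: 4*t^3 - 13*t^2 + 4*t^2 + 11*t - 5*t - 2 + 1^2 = 4*t^3 - 9*t^2 + 6*t - 1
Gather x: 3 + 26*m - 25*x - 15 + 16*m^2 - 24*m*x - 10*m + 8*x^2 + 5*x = 16*m^2 + 16*m + 8*x^2 + x*(-24*m - 20) - 12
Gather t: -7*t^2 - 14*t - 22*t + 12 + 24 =-7*t^2 - 36*t + 36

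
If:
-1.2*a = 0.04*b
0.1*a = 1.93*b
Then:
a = 0.00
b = 0.00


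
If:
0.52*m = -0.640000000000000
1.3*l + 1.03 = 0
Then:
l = -0.79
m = -1.23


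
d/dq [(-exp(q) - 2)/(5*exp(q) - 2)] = 12*exp(q)/(5*exp(q) - 2)^2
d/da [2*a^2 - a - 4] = 4*a - 1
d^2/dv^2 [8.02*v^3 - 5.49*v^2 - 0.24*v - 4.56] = 48.12*v - 10.98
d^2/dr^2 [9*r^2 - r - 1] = 18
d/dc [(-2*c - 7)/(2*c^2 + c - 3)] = (-4*c^2 - 2*c + (2*c + 7)*(4*c + 1) + 6)/(2*c^2 + c - 3)^2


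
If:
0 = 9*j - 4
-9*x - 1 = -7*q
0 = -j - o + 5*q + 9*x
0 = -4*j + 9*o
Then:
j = 4/9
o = 16/81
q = 133/972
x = -41/8748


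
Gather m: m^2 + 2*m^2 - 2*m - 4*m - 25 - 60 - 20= 3*m^2 - 6*m - 105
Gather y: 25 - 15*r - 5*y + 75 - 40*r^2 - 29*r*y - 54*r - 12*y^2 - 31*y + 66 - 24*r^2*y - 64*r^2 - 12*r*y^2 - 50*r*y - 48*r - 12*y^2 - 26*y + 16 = -104*r^2 - 117*r + y^2*(-12*r - 24) + y*(-24*r^2 - 79*r - 62) + 182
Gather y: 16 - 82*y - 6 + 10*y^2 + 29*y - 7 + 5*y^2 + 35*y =15*y^2 - 18*y + 3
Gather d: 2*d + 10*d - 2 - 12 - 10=12*d - 24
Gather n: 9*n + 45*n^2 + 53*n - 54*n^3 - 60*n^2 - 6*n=-54*n^3 - 15*n^2 + 56*n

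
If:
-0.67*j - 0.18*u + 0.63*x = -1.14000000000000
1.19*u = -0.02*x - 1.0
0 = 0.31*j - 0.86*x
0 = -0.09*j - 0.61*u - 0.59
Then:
No Solution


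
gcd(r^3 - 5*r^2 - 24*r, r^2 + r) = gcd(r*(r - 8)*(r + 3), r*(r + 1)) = r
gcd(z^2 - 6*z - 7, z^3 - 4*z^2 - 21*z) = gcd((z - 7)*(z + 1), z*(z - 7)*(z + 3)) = z - 7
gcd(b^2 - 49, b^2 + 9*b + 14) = b + 7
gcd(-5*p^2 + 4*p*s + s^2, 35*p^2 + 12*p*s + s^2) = 5*p + s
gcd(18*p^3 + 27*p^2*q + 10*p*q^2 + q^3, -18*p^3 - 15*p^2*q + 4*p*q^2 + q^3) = 6*p^2 + 7*p*q + q^2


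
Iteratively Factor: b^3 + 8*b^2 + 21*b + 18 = (b + 3)*(b^2 + 5*b + 6) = (b + 3)^2*(b + 2)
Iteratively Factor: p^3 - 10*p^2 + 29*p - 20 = (p - 5)*(p^2 - 5*p + 4) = (p - 5)*(p - 4)*(p - 1)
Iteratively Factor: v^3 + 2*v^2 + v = (v)*(v^2 + 2*v + 1) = v*(v + 1)*(v + 1)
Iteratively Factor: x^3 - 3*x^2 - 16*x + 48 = (x + 4)*(x^2 - 7*x + 12) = (x - 4)*(x + 4)*(x - 3)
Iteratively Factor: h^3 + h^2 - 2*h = (h)*(h^2 + h - 2) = h*(h + 2)*(h - 1)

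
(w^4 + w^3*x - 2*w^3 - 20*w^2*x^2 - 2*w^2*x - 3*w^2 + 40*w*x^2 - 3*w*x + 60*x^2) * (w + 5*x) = w^5 + 6*w^4*x - 2*w^4 - 15*w^3*x^2 - 12*w^3*x - 3*w^3 - 100*w^2*x^3 + 30*w^2*x^2 - 18*w^2*x + 200*w*x^3 + 45*w*x^2 + 300*x^3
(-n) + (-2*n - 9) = -3*n - 9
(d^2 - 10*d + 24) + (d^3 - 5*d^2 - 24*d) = d^3 - 4*d^2 - 34*d + 24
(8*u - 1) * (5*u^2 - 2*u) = 40*u^3 - 21*u^2 + 2*u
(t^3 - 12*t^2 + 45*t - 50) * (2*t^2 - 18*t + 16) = 2*t^5 - 42*t^4 + 322*t^3 - 1102*t^2 + 1620*t - 800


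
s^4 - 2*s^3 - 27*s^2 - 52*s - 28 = (s - 7)*(s + 1)*(s + 2)^2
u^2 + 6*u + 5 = (u + 1)*(u + 5)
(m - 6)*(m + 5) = m^2 - m - 30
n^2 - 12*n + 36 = (n - 6)^2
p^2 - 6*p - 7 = (p - 7)*(p + 1)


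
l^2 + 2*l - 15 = (l - 3)*(l + 5)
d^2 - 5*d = d*(d - 5)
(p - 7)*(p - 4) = p^2 - 11*p + 28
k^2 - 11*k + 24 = (k - 8)*(k - 3)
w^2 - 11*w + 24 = (w - 8)*(w - 3)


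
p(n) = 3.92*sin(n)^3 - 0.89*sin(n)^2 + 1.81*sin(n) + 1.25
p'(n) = 11.76*sin(n)^2*cos(n) - 1.78*sin(n)*cos(n) + 1.81*cos(n)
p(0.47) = 2.25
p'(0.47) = 3.05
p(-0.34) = 0.40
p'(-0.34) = 3.50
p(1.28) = 5.61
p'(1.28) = 3.12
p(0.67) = 2.97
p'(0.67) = 4.11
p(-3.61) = 2.25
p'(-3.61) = -3.04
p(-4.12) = 4.38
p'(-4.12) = -4.71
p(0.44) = 2.16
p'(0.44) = 2.88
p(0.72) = 3.18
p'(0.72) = 4.32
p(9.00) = 2.12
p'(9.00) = -2.80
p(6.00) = 0.59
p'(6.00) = 3.10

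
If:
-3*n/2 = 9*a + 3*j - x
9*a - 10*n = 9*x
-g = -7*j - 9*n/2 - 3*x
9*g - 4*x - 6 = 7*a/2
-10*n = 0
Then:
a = -4/99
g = 188/297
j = 32/297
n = 0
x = -4/99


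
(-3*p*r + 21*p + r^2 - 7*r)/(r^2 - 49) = (-3*p + r)/(r + 7)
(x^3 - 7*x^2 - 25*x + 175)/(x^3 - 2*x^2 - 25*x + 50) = (x - 7)/(x - 2)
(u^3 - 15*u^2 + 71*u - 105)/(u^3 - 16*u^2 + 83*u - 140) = (u - 3)/(u - 4)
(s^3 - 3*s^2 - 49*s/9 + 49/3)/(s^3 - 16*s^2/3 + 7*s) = (s + 7/3)/s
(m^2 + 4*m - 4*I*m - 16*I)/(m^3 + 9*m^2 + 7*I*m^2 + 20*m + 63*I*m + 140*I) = (m - 4*I)/(m^2 + m*(5 + 7*I) + 35*I)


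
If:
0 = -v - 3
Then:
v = -3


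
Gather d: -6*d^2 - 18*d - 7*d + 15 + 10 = -6*d^2 - 25*d + 25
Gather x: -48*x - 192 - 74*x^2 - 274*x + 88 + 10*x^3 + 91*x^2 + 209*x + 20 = 10*x^3 + 17*x^2 - 113*x - 84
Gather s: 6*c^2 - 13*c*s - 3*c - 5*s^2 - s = 6*c^2 - 3*c - 5*s^2 + s*(-13*c - 1)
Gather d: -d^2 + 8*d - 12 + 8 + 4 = -d^2 + 8*d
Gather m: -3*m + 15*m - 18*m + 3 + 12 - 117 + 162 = 60 - 6*m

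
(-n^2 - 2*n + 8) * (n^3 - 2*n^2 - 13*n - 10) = -n^5 + 25*n^3 + 20*n^2 - 84*n - 80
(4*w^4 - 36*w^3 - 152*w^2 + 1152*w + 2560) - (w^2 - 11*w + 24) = 4*w^4 - 36*w^3 - 153*w^2 + 1163*w + 2536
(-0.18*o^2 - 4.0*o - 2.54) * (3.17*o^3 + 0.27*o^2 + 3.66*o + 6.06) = -0.5706*o^5 - 12.7286*o^4 - 9.7906*o^3 - 16.4166*o^2 - 33.5364*o - 15.3924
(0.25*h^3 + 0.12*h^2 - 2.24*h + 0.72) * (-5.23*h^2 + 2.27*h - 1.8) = -1.3075*h^5 - 0.0601*h^4 + 11.5376*h^3 - 9.0664*h^2 + 5.6664*h - 1.296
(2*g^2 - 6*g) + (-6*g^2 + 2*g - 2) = -4*g^2 - 4*g - 2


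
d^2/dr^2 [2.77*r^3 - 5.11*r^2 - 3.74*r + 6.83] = 16.62*r - 10.22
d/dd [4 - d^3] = -3*d^2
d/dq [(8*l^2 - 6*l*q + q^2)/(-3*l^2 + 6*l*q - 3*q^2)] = 2*l*(5*l - 2*q)/(3*(-l^3 + 3*l^2*q - 3*l*q^2 + q^3))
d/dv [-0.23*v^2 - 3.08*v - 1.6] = -0.46*v - 3.08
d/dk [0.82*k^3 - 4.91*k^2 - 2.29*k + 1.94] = 2.46*k^2 - 9.82*k - 2.29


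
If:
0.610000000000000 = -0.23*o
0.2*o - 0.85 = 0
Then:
No Solution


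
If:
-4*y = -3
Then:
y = 3/4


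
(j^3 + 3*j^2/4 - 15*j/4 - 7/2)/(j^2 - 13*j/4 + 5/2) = (4*j^2 + 11*j + 7)/(4*j - 5)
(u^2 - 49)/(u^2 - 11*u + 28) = (u + 7)/(u - 4)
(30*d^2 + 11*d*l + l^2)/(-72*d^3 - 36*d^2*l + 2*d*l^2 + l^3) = (-5*d - l)/(12*d^2 + 4*d*l - l^2)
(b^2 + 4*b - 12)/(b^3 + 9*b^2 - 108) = (b - 2)/(b^2 + 3*b - 18)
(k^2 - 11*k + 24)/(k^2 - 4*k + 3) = (k - 8)/(k - 1)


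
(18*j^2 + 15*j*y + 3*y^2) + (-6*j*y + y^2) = 18*j^2 + 9*j*y + 4*y^2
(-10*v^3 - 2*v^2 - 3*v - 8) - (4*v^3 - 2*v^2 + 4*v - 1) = -14*v^3 - 7*v - 7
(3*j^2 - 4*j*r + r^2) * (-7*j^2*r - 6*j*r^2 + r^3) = -21*j^4*r + 10*j^3*r^2 + 20*j^2*r^3 - 10*j*r^4 + r^5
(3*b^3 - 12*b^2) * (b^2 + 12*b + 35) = 3*b^5 + 24*b^4 - 39*b^3 - 420*b^2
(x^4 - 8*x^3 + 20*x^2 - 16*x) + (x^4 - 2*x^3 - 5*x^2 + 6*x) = 2*x^4 - 10*x^3 + 15*x^2 - 10*x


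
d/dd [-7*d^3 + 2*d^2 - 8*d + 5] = -21*d^2 + 4*d - 8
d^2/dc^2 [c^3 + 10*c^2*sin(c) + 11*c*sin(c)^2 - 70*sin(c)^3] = -10*c^2*sin(c) + 40*c*cos(c) + 22*c*cos(2*c) + 6*c + 145*sin(c)/2 + 22*sin(2*c) - 315*sin(3*c)/2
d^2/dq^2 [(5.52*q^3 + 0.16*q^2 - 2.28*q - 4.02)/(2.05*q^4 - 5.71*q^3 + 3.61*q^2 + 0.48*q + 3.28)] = (46.3956000000001*q^9 + 4.03439999999955*q^8 - 371.32224*q^7 + 248.725895999999*q^6 + 62.5108679999996*q^5 - 595.466915999999*q^4 + 1457.921048*q^3 - 395.503404*q^2 + 24.76656*q + 103.969568)/(8.615125*q^12 - 71.988825*q^11 + 246.02829*q^10 - 433.658941*q^9 + 440.890578*q^8 - 385.340769*q^7 + 455.563297*q^6 - 371.481216*q^5 + 142.956312*q^4 - 150.079296*q^3 + 118.780608*q^2 + 15.492096*q + 35.287552)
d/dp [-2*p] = -2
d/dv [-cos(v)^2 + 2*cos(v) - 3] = 2*(cos(v) - 1)*sin(v)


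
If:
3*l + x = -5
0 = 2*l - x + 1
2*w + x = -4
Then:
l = -6/5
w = -13/10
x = -7/5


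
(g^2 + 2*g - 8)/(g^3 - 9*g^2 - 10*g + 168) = (g - 2)/(g^2 - 13*g + 42)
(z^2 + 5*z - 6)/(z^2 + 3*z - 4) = (z + 6)/(z + 4)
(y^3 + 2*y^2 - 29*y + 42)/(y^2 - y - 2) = (y^2 + 4*y - 21)/(y + 1)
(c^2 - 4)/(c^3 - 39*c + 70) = (c + 2)/(c^2 + 2*c - 35)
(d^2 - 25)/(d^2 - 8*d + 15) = (d + 5)/(d - 3)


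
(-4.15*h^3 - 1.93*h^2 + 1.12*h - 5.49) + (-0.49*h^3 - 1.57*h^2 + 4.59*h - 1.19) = -4.64*h^3 - 3.5*h^2 + 5.71*h - 6.68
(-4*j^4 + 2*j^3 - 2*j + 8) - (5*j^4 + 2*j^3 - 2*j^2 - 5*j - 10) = -9*j^4 + 2*j^2 + 3*j + 18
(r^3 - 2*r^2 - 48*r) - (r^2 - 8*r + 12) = r^3 - 3*r^2 - 40*r - 12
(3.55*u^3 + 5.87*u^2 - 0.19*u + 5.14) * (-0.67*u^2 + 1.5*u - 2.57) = -2.3785*u^5 + 1.3921*u^4 - 0.191199999999998*u^3 - 18.8147*u^2 + 8.1983*u - 13.2098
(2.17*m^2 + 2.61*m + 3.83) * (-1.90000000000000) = -4.123*m^2 - 4.959*m - 7.277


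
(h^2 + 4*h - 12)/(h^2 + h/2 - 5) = 2*(h + 6)/(2*h + 5)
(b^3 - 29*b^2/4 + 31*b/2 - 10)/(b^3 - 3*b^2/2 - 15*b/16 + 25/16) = 4*(b^2 - 6*b + 8)/(4*b^2 - b - 5)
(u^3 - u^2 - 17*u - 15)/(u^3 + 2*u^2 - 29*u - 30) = (u + 3)/(u + 6)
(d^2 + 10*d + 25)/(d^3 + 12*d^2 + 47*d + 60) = (d + 5)/(d^2 + 7*d + 12)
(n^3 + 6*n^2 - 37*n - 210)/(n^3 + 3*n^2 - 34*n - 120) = (n + 7)/(n + 4)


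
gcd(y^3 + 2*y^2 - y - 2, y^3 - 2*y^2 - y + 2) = y^2 - 1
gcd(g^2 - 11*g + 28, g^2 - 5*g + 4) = g - 4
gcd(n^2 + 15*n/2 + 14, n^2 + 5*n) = 1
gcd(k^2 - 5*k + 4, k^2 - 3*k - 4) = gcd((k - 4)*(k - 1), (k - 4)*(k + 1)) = k - 4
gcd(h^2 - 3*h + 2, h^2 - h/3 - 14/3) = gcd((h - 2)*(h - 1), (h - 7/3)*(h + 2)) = 1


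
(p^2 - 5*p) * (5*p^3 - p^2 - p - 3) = 5*p^5 - 26*p^4 + 4*p^3 + 2*p^2 + 15*p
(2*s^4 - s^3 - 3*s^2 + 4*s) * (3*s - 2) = 6*s^5 - 7*s^4 - 7*s^3 + 18*s^2 - 8*s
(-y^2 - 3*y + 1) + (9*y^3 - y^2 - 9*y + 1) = 9*y^3 - 2*y^2 - 12*y + 2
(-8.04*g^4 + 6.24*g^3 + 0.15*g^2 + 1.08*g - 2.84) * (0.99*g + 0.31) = -7.9596*g^5 + 3.6852*g^4 + 2.0829*g^3 + 1.1157*g^2 - 2.4768*g - 0.8804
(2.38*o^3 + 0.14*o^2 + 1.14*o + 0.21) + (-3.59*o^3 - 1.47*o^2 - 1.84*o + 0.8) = -1.21*o^3 - 1.33*o^2 - 0.7*o + 1.01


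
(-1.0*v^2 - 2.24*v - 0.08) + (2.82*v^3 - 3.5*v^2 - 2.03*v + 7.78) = 2.82*v^3 - 4.5*v^2 - 4.27*v + 7.7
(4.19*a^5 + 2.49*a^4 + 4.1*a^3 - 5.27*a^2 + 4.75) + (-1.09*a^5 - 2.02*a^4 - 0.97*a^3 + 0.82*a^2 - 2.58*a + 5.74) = 3.1*a^5 + 0.47*a^4 + 3.13*a^3 - 4.45*a^2 - 2.58*a + 10.49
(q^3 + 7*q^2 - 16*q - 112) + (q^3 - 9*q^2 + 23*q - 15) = 2*q^3 - 2*q^2 + 7*q - 127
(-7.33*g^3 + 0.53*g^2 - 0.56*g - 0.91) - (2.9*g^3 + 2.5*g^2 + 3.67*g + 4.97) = -10.23*g^3 - 1.97*g^2 - 4.23*g - 5.88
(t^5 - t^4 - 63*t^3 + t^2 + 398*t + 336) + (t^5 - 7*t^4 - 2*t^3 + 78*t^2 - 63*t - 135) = 2*t^5 - 8*t^4 - 65*t^3 + 79*t^2 + 335*t + 201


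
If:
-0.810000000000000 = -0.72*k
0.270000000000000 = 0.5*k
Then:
No Solution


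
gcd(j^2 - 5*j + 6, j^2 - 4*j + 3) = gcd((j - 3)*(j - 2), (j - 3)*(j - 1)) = j - 3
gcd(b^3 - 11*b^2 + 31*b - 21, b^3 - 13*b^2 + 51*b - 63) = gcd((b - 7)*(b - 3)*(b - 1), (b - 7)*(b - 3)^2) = b^2 - 10*b + 21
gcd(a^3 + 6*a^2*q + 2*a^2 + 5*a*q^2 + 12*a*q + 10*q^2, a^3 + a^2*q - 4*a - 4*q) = a^2 + a*q + 2*a + 2*q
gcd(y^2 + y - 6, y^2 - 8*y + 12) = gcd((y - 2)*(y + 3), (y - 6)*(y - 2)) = y - 2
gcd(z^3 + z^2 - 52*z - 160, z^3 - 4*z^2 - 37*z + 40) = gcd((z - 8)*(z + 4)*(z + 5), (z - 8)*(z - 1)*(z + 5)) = z^2 - 3*z - 40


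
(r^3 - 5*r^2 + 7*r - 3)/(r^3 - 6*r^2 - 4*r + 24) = (r^3 - 5*r^2 + 7*r - 3)/(r^3 - 6*r^2 - 4*r + 24)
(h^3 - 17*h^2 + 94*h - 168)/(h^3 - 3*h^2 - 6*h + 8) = (h^2 - 13*h + 42)/(h^2 + h - 2)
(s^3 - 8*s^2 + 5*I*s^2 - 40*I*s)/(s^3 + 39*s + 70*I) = s*(s - 8)/(s^2 - 5*I*s + 14)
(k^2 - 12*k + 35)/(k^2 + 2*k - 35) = (k - 7)/(k + 7)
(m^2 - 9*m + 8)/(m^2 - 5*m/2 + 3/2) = 2*(m - 8)/(2*m - 3)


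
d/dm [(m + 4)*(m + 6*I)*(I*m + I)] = 3*I*m^2 + m*(-12 + 10*I) - 30 + 4*I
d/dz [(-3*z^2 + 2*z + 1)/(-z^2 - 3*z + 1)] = (11*z^2 - 4*z + 5)/(z^4 + 6*z^3 + 7*z^2 - 6*z + 1)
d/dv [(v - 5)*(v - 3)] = 2*v - 8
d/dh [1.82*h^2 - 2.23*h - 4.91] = 3.64*h - 2.23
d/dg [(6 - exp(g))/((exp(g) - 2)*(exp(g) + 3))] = (exp(g) - 12)*exp(2*g)/(exp(4*g) + 2*exp(3*g) - 11*exp(2*g) - 12*exp(g) + 36)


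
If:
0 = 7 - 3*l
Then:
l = 7/3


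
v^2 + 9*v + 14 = (v + 2)*(v + 7)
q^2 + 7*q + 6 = (q + 1)*(q + 6)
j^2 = j^2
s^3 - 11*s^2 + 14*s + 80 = (s - 8)*(s - 5)*(s + 2)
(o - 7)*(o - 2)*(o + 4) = o^3 - 5*o^2 - 22*o + 56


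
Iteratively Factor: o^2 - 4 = (o + 2)*(o - 2)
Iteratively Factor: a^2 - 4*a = (a)*(a - 4)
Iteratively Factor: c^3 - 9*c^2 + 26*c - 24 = (c - 2)*(c^2 - 7*c + 12) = (c - 4)*(c - 2)*(c - 3)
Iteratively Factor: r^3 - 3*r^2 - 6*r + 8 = (r - 4)*(r^2 + r - 2) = (r - 4)*(r - 1)*(r + 2)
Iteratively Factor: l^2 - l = (l)*(l - 1)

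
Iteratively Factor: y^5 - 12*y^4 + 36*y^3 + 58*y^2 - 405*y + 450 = (y - 5)*(y^4 - 7*y^3 + y^2 + 63*y - 90) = (y - 5)*(y - 2)*(y^3 - 5*y^2 - 9*y + 45) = (y - 5)*(y - 3)*(y - 2)*(y^2 - 2*y - 15) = (y - 5)*(y - 3)*(y - 2)*(y + 3)*(y - 5)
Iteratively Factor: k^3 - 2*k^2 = (k - 2)*(k^2) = k*(k - 2)*(k)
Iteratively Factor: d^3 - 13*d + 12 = (d - 3)*(d^2 + 3*d - 4) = (d - 3)*(d - 1)*(d + 4)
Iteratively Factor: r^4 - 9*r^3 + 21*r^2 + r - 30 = (r - 2)*(r^3 - 7*r^2 + 7*r + 15) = (r - 3)*(r - 2)*(r^2 - 4*r - 5) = (r - 5)*(r - 3)*(r - 2)*(r + 1)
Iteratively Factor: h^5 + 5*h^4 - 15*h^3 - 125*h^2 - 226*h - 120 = (h + 2)*(h^4 + 3*h^3 - 21*h^2 - 83*h - 60) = (h + 2)*(h + 3)*(h^3 - 21*h - 20) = (h - 5)*(h + 2)*(h + 3)*(h^2 + 5*h + 4) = (h - 5)*(h + 2)*(h + 3)*(h + 4)*(h + 1)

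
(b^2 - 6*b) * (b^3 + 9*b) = b^5 - 6*b^4 + 9*b^3 - 54*b^2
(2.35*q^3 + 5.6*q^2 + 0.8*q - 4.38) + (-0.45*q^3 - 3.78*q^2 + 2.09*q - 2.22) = 1.9*q^3 + 1.82*q^2 + 2.89*q - 6.6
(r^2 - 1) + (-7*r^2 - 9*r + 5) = -6*r^2 - 9*r + 4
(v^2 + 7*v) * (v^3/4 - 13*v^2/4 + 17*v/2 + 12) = v^5/4 - 3*v^4/2 - 57*v^3/4 + 143*v^2/2 + 84*v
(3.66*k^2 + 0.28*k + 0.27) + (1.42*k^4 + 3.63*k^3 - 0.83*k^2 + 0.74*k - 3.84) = 1.42*k^4 + 3.63*k^3 + 2.83*k^2 + 1.02*k - 3.57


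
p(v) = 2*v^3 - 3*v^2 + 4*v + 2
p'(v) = 6*v^2 - 6*v + 4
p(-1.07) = -8.16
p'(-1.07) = 17.29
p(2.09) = 15.51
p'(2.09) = 17.67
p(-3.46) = -130.60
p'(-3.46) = 96.59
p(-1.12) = -9.05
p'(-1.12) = 18.25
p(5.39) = 249.59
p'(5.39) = 145.97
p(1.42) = 7.36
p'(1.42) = 7.58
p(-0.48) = -0.83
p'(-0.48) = 8.26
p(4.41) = 132.83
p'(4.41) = 94.23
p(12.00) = 3074.00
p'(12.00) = 796.00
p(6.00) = 350.00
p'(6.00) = 184.00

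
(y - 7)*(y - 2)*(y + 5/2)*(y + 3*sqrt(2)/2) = y^4 - 13*y^3/2 + 3*sqrt(2)*y^3/2 - 39*sqrt(2)*y^2/4 - 17*y^2/2 - 51*sqrt(2)*y/4 + 35*y + 105*sqrt(2)/2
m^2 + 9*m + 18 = (m + 3)*(m + 6)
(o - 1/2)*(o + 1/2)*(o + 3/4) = o^3 + 3*o^2/4 - o/4 - 3/16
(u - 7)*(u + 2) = u^2 - 5*u - 14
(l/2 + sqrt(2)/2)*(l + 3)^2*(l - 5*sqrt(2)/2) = l^4/2 - 3*sqrt(2)*l^3/4 + 3*l^3 - 9*sqrt(2)*l^2/2 + 2*l^2 - 15*l - 27*sqrt(2)*l/4 - 45/2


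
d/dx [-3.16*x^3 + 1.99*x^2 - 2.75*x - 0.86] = -9.48*x^2 + 3.98*x - 2.75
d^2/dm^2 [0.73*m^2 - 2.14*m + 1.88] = 1.46000000000000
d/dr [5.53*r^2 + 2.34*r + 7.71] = 11.06*r + 2.34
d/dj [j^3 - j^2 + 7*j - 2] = 3*j^2 - 2*j + 7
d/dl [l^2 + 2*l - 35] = 2*l + 2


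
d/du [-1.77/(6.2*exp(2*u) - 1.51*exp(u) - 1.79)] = (21.948*exp(u) - 2.6727)*exp(u)/(-6.2*exp(2*u) + 1.51*exp(u) + 1.79)^2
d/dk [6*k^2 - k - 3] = 12*k - 1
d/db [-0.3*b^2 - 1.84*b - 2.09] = -0.6*b - 1.84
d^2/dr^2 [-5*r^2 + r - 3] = -10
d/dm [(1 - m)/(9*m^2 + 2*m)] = (9*m^2 - 18*m - 2)/(m^2*(81*m^2 + 36*m + 4))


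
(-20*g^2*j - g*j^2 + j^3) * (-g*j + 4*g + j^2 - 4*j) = 20*g^3*j^2 - 80*g^3*j - 19*g^2*j^3 + 76*g^2*j^2 - 2*g*j^4 + 8*g*j^3 + j^5 - 4*j^4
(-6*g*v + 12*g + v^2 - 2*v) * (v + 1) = -6*g*v^2 + 6*g*v + 12*g + v^3 - v^2 - 2*v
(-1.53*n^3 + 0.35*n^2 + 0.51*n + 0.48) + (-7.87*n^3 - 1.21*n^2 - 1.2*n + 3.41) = -9.4*n^3 - 0.86*n^2 - 0.69*n + 3.89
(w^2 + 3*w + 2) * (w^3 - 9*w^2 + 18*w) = w^5 - 6*w^4 - 7*w^3 + 36*w^2 + 36*w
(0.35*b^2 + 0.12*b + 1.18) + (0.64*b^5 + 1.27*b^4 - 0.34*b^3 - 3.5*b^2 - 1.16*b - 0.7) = 0.64*b^5 + 1.27*b^4 - 0.34*b^3 - 3.15*b^2 - 1.04*b + 0.48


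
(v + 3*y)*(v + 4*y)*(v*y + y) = v^3*y + 7*v^2*y^2 + v^2*y + 12*v*y^3 + 7*v*y^2 + 12*y^3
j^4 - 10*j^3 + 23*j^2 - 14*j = j*(j - 7)*(j - 2)*(j - 1)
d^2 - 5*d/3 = d*(d - 5/3)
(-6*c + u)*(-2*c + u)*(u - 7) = 12*c^2*u - 84*c^2 - 8*c*u^2 + 56*c*u + u^3 - 7*u^2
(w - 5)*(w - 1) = w^2 - 6*w + 5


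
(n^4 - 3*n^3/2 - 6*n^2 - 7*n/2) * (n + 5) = n^5 + 7*n^4/2 - 27*n^3/2 - 67*n^2/2 - 35*n/2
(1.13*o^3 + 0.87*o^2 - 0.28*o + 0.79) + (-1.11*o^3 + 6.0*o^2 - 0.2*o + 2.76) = 0.0199999999999998*o^3 + 6.87*o^2 - 0.48*o + 3.55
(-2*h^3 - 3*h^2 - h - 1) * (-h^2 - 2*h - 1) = 2*h^5 + 7*h^4 + 9*h^3 + 6*h^2 + 3*h + 1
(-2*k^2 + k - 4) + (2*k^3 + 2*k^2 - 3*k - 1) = 2*k^3 - 2*k - 5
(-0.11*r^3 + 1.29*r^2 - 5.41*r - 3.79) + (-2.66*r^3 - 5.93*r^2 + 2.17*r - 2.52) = -2.77*r^3 - 4.64*r^2 - 3.24*r - 6.31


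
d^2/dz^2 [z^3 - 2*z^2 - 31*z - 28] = 6*z - 4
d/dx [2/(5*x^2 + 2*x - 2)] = 4*(-5*x - 1)/(5*x^2 + 2*x - 2)^2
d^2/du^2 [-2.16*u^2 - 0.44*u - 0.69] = -4.32000000000000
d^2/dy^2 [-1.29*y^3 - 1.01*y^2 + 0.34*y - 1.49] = -7.74*y - 2.02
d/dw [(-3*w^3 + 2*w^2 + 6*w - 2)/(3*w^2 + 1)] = (-9*w^4 - 27*w^2 + 16*w + 6)/(9*w^4 + 6*w^2 + 1)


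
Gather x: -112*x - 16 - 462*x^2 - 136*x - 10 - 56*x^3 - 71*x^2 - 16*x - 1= -56*x^3 - 533*x^2 - 264*x - 27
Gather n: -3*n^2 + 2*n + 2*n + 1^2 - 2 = -3*n^2 + 4*n - 1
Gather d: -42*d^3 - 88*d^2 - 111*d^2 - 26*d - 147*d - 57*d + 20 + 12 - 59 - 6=-42*d^3 - 199*d^2 - 230*d - 33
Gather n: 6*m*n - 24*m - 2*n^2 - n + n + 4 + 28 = 6*m*n - 24*m - 2*n^2 + 32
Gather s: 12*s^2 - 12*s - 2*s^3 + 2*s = -2*s^3 + 12*s^2 - 10*s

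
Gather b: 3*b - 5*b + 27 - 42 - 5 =-2*b - 20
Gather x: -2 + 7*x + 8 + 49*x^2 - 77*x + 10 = 49*x^2 - 70*x + 16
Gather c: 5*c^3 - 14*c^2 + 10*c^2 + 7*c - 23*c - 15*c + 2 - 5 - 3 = 5*c^3 - 4*c^2 - 31*c - 6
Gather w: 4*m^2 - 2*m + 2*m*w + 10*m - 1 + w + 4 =4*m^2 + 8*m + w*(2*m + 1) + 3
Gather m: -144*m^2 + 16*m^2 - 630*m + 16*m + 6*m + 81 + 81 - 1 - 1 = -128*m^2 - 608*m + 160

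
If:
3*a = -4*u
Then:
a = -4*u/3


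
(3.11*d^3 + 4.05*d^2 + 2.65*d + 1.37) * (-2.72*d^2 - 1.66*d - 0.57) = -8.4592*d^5 - 16.1786*d^4 - 15.7037*d^3 - 10.4339*d^2 - 3.7847*d - 0.7809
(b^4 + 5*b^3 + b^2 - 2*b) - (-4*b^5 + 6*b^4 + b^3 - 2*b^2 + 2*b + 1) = 4*b^5 - 5*b^4 + 4*b^3 + 3*b^2 - 4*b - 1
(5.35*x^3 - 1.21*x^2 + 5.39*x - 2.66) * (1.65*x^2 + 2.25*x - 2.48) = 8.8275*x^5 + 10.041*x^4 - 7.097*x^3 + 10.7393*x^2 - 19.3522*x + 6.5968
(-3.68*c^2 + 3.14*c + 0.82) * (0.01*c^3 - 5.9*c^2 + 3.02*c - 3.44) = -0.0368*c^5 + 21.7434*c^4 - 29.6314*c^3 + 17.304*c^2 - 8.3252*c - 2.8208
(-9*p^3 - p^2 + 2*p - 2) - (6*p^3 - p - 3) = -15*p^3 - p^2 + 3*p + 1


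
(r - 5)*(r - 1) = r^2 - 6*r + 5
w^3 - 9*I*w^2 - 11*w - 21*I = (w - 7*I)*(w - 3*I)*(w + I)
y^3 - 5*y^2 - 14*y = y*(y - 7)*(y + 2)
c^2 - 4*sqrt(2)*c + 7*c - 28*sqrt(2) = (c + 7)*(c - 4*sqrt(2))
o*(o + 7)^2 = o^3 + 14*o^2 + 49*o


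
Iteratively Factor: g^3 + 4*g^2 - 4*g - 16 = (g + 2)*(g^2 + 2*g - 8) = (g + 2)*(g + 4)*(g - 2)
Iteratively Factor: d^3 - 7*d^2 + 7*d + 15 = (d - 5)*(d^2 - 2*d - 3) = (d - 5)*(d + 1)*(d - 3)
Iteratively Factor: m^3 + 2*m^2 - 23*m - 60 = (m + 4)*(m^2 - 2*m - 15) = (m + 3)*(m + 4)*(m - 5)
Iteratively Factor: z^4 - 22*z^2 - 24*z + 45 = (z - 5)*(z^3 + 5*z^2 + 3*z - 9) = (z - 5)*(z - 1)*(z^2 + 6*z + 9) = (z - 5)*(z - 1)*(z + 3)*(z + 3)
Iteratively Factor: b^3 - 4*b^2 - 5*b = (b)*(b^2 - 4*b - 5) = b*(b + 1)*(b - 5)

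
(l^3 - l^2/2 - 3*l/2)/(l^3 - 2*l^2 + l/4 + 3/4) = 2*l*(l + 1)/(2*l^2 - l - 1)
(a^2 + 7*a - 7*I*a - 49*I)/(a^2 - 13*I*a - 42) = (a + 7)/(a - 6*I)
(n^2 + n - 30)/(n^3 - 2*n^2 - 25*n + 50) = (n + 6)/(n^2 + 3*n - 10)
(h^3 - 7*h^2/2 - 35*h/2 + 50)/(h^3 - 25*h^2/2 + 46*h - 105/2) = (h^2 - h - 20)/(h^2 - 10*h + 21)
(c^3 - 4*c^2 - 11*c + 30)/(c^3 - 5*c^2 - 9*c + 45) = (c - 2)/(c - 3)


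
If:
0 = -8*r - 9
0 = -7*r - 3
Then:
No Solution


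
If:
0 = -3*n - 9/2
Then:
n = -3/2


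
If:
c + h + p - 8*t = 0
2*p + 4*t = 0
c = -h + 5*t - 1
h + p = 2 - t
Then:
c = -19/5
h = 9/5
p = 2/5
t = -1/5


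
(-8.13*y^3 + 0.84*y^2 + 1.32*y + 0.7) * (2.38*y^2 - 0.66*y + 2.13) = -19.3494*y^5 + 7.365*y^4 - 14.7297*y^3 + 2.584*y^2 + 2.3496*y + 1.491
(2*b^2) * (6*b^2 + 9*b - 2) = 12*b^4 + 18*b^3 - 4*b^2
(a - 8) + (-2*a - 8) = -a - 16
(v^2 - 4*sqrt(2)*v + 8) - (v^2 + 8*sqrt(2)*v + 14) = -12*sqrt(2)*v - 6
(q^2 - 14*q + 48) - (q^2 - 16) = 64 - 14*q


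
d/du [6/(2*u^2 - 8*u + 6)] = 6*(2 - u)/(u^2 - 4*u + 3)^2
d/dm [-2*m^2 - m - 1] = -4*m - 1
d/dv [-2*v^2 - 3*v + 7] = -4*v - 3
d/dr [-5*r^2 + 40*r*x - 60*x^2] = -10*r + 40*x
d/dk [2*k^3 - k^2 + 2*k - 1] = 6*k^2 - 2*k + 2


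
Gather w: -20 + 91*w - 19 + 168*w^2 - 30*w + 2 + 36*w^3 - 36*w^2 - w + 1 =36*w^3 + 132*w^2 + 60*w - 36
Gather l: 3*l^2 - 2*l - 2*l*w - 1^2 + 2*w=3*l^2 + l*(-2*w - 2) + 2*w - 1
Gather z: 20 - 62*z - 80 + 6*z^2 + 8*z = 6*z^2 - 54*z - 60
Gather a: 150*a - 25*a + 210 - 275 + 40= 125*a - 25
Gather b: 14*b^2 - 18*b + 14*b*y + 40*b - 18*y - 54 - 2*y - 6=14*b^2 + b*(14*y + 22) - 20*y - 60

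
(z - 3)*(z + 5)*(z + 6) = z^3 + 8*z^2 - 3*z - 90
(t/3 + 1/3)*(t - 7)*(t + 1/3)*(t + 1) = t^4/3 - 14*t^3/9 - 44*t^2/9 - 34*t/9 - 7/9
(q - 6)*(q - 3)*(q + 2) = q^3 - 7*q^2 + 36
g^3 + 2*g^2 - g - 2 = (g - 1)*(g + 1)*(g + 2)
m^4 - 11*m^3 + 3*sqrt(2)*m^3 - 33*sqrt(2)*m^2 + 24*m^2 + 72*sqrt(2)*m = m*(m - 8)*(m - 3)*(m + 3*sqrt(2))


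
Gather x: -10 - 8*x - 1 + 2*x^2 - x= 2*x^2 - 9*x - 11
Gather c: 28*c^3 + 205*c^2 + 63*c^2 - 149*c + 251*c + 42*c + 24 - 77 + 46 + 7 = 28*c^3 + 268*c^2 + 144*c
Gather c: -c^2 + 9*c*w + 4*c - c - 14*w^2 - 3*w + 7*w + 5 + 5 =-c^2 + c*(9*w + 3) - 14*w^2 + 4*w + 10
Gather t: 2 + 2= 4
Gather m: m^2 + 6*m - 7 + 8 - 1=m^2 + 6*m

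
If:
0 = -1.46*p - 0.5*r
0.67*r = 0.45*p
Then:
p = 0.00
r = 0.00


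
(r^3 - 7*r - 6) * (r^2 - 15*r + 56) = r^5 - 15*r^4 + 49*r^3 + 99*r^2 - 302*r - 336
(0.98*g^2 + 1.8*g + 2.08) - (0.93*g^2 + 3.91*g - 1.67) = 0.0499999999999999*g^2 - 2.11*g + 3.75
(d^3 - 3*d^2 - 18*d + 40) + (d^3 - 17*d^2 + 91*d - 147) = 2*d^3 - 20*d^2 + 73*d - 107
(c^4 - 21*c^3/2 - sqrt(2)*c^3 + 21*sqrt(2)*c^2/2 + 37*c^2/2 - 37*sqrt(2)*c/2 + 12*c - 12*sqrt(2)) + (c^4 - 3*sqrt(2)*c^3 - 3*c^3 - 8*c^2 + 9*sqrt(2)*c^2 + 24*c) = 2*c^4 - 27*c^3/2 - 4*sqrt(2)*c^3 + 21*c^2/2 + 39*sqrt(2)*c^2/2 - 37*sqrt(2)*c/2 + 36*c - 12*sqrt(2)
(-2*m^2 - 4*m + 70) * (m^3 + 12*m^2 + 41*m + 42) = -2*m^5 - 28*m^4 - 60*m^3 + 592*m^2 + 2702*m + 2940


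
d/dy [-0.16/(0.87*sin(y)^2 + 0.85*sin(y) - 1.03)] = (0.2784*sin(y) + 0.136)*cos(y)/(0.87*sin(y)^2 + 0.85*sin(y) - 1.03)^2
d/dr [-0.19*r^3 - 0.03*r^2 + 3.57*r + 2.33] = -0.57*r^2 - 0.06*r + 3.57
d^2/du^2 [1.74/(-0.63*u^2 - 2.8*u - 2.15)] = (1.381212*u^2 + 6.13872*u - 1.74*(1.26*u + 2.8)*(2.52*u + 5.6) + 4.71366)/(0.63*u^2 + 2.8*u + 2.15)^3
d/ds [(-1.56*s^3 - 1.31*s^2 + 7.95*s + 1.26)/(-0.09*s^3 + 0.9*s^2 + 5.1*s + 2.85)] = (-5.55111512312578e-17*s^5 - 1.5219*s^4 - 14.481*s^3 - 26.8338*s^2 - 9.735*s + 16.2315)/(0.0081*s^6 - 0.162*s^5 - 0.108*s^4 + 8.667*s^3 + 31.14*s^2 + 29.07*s + 8.1225)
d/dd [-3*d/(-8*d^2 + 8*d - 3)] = 3*(3 - 8*d^2)/(64*d^4 - 128*d^3 + 112*d^2 - 48*d + 9)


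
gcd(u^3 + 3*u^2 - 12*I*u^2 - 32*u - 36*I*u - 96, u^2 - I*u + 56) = u - 8*I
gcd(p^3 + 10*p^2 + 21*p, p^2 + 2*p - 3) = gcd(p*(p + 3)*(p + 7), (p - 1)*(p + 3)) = p + 3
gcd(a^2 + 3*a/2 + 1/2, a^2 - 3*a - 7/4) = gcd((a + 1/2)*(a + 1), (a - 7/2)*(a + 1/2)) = a + 1/2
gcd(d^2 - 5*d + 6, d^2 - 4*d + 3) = d - 3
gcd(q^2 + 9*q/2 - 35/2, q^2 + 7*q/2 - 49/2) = q + 7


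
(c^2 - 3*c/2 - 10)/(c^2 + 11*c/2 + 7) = (2*c^2 - 3*c - 20)/(2*c^2 + 11*c + 14)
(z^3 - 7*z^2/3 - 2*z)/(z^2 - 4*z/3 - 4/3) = z*(z - 3)/(z - 2)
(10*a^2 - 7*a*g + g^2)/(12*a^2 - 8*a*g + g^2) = (5*a - g)/(6*a - g)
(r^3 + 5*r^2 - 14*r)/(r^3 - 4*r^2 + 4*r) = (r + 7)/(r - 2)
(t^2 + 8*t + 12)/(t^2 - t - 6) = (t + 6)/(t - 3)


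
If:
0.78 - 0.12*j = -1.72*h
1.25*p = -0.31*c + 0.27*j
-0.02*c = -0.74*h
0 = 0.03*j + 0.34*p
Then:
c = 15.20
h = 0.41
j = 12.39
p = -1.09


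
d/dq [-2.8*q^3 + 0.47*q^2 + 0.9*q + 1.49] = -8.4*q^2 + 0.94*q + 0.9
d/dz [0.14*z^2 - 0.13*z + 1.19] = 0.28*z - 0.13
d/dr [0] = 0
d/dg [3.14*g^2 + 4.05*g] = 6.28*g + 4.05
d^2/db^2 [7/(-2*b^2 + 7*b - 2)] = 14*(4*b^2 - 14*b - (4*b - 7)^2 + 4)/(2*b^2 - 7*b + 2)^3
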